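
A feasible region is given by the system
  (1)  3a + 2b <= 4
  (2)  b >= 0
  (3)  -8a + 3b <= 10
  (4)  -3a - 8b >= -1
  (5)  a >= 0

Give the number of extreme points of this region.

Pairwise boundary intersections that survive every other constraint:
  (1/3, 0)
  (0, 0)
  (0, 1/8)

3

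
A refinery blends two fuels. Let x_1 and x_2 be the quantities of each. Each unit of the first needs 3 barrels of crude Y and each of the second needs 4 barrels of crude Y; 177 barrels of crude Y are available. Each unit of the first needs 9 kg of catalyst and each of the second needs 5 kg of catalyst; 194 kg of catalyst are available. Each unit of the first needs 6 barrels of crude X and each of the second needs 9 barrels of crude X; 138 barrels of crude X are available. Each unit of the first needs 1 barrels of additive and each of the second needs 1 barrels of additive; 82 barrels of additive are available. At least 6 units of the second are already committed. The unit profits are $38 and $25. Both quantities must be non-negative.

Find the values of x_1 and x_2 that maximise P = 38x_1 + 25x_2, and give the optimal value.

x_1 = 14, x_2 = 6, maximum P = 682

Feasible corners and P = 38x_1 + 25x_2:
  (0, 46/3) → P = 1150/3
  (0, 6) → P = 150
  (14, 6) → P = 682

The binding constraints are 6x_1 + 9x_2 = 138 and x_2 = 6.
Solving simultaneously gives x_1 = 14, x_2 = 6.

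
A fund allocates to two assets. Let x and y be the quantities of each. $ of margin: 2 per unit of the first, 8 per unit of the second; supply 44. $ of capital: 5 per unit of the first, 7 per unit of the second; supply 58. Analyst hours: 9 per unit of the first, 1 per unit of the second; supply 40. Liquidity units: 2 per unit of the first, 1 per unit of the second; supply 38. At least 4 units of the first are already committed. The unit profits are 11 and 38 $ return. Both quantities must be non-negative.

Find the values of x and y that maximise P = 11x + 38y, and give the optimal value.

x = 4, y = 4, maximum P = 196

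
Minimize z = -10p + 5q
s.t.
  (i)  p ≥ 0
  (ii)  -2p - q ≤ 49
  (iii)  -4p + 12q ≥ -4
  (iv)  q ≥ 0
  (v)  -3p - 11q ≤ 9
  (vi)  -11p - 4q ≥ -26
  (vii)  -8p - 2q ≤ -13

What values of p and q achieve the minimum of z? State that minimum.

Corner points and z = -10p + 5q:
  (0, 13/2) → z = 65/2
  (82/37, 15/37) → z = -745/37
  (41/26, 5/26) → z = -385/26

The optimum lies where -4p + 12q = -4 and -11p - 4q = -26.
Solving simultaneously gives p = 82/37, q = 15/37.

p = 82/37, q = 15/37, minimum z = -745/37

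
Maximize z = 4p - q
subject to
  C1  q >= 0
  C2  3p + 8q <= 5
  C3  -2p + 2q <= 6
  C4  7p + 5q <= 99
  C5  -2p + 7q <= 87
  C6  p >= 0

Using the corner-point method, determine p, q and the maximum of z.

p = 5/3, q = 0, maximum z = 20/3

Feasible corners and z = 4p - q:
  (5/3, 0) → z = 20/3
  (0, 0) → z = 0
  (0, 5/8) → z = -5/8

At the optimal vertex, q = 0 and 3p + 8q = 5.
Solving simultaneously gives p = 5/3, q = 0.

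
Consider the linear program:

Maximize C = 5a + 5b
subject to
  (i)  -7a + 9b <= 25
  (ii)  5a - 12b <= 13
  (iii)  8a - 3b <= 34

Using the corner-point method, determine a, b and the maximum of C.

Extreme points and C = 5a + 5b:
  (-139/13, -72/13) → C = -1055/13
  (127/17, 146/17) → C = 1365/17
  (41/9, 22/27) → C = 725/27

a = 127/17, b = 146/17, maximum C = 1365/17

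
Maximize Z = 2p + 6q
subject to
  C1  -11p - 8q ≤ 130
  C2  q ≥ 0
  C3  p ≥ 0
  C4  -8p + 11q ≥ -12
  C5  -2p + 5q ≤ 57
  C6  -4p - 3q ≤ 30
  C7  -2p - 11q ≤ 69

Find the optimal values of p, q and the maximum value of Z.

Extreme points and Z = 2p + 6q:
  (0, 0) → Z = 0
  (3/2, 0) → Z = 3
  (0, 57/5) → Z = 342/5
  (229/6, 80/3) → Z = 709/3

The optimum lies where -8p + 11q = -12 and -2p + 5q = 57.
Solving simultaneously gives p = 229/6, q = 80/3.

p = 229/6, q = 80/3, maximum Z = 709/3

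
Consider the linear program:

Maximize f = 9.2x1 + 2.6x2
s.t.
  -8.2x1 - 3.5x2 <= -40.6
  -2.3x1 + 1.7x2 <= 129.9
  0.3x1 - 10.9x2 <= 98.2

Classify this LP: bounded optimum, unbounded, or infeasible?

From the feasible point (-38563/2199, 115856/2199), moving in the direction (10.9, 0.3) keeps every constraint satisfied while f increases without bound.

unbounded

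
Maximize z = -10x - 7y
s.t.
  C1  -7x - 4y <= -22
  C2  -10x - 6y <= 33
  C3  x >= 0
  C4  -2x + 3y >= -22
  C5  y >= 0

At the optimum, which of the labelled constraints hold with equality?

Corner points and z = -10x - 7y:
  (0, 11/2) → z = -77/2
  (22/7, 0) → z = -220/7
  (11, 0) → z = -110
The feasible region is unbounded (it extends along (0, 1), (3, 2)), but z strictly decreases along every unbounded feasible direction, so there is no improving ray and the maximum is attained at a vertex.

The maximum is at (22/7, 0). Substituting into each constraint, equality holds for C1 and C5; the remaining constraints have slack.

C1 and C5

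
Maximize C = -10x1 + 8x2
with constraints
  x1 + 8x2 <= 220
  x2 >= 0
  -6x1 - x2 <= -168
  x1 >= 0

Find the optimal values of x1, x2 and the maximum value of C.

x1 = 1124/47, x2 = 1152/47, maximum C = -2024/47

Vertices and C = -10x1 + 8x2:
  (220, 0) → C = -2200
  (1124/47, 1152/47) → C = -2024/47
  (28, 0) → C = -280

The binding constraints are x1 + 8x2 = 220 and -6x1 - x2 = -168.
Solving simultaneously gives x1 = 1124/47, x2 = 1152/47.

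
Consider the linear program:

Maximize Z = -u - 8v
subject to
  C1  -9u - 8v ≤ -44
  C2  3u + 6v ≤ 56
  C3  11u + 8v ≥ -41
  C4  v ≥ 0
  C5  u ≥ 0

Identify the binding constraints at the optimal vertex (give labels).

C1 and C4

Vertices and Z = -u - 8v:
  (44/9, 0) → Z = -44/9
  (0, 11/2) → Z = -44
  (56/3, 0) → Z = -56/3
  (0, 28/3) → Z = -224/3

The maximum is at (44/9, 0). Substituting into each constraint, equality holds for C1 and C4; the remaining constraints have slack.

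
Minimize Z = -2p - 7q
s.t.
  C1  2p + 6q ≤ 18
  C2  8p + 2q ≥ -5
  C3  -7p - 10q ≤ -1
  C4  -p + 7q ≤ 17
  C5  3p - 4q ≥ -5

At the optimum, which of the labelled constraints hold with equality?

Extreme points and Z = -2p - 7q:
  (21/13, 32/13) → Z = -266/13
  (-26/33, 43/66) → Z = -197/66
  (-15/19, 25/38) → Z = -115/38
The feasible region is unbounded (it extends along (10, -7), (3, -1)), but Z strictly increases along every unbounded feasible direction, so there is no improving ray and the minimum is attained at a vertex.

The minimum is at (21/13, 32/13). Substituting into each constraint, equality holds for C1 and C5; the remaining constraints have slack.

C1 and C5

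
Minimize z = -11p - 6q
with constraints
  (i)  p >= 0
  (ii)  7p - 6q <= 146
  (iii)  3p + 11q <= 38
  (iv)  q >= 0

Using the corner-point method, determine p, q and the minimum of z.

Feasible corners and z = -11p - 6q:
  (0, 38/11) → z = -228/11
  (0, 0) → z = 0
  (38/3, 0) → z = -418/3

p = 38/3, q = 0, minimum z = -418/3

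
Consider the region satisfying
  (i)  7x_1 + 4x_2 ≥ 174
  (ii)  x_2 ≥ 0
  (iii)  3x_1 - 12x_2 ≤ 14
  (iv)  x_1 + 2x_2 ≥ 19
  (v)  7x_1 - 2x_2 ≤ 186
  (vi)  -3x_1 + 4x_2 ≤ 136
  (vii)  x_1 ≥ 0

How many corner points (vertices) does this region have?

4

Pairwise boundary intersections that survive every other constraint:
  (67/3, 53/12)
  (19/5, 737/20)
  (1102/39, 230/39)
  (508/11, 755/11)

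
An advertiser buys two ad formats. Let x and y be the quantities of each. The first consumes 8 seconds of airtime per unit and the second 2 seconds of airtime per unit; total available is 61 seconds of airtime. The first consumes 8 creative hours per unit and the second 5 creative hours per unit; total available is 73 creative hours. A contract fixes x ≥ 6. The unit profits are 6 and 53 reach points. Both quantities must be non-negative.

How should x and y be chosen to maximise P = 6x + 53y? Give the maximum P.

x = 6, y = 5, maximum P = 301

Feasible corners and P = 6x + 53y:
  (61/8, 0) → P = 183/4
  (6, 0) → P = 36
  (53/8, 4) → P = 1007/4
  (6, 5) → P = 301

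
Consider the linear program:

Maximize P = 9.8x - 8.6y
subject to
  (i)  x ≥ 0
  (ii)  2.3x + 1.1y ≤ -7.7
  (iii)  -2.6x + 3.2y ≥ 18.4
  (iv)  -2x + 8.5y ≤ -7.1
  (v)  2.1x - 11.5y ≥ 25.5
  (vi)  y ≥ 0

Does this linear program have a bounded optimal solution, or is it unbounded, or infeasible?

The boundaries 2.1x - 11.5y = 25.5 and y = 0 meet at (85/7, 0), but that point violates 2.3x + 1.1y ≤ -7.7. Every candidate vertex is excluded by some other constraint, so the feasible region is empty.

infeasible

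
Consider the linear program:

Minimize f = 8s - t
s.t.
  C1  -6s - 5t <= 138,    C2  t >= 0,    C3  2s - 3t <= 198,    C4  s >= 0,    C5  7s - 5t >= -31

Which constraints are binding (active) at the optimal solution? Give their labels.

C4 and C5

Vertices and f = 8s - t:
  (99, 0) → f = 792
  (0, 0) → f = 0
  (0, 31/5) → f = -31/5
The feasible region is unbounded (it extends along (5, 7), (3, 2)), but f strictly increases along every unbounded feasible direction, so there is no improving ray and the minimum is attained at a vertex.

The minimum is at (0, 31/5). Substituting into each constraint, equality holds for C4 and C5; the remaining constraints have slack.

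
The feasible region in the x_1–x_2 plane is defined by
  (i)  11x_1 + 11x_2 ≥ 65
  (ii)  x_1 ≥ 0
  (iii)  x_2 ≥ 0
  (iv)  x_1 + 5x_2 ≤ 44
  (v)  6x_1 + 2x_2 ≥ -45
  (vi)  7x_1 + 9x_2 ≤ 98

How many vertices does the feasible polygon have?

Of the 15 pairwise boundary intersections, those satisfying every inequality are:
  (0, 65/11)
  (65/11, 0)
  (0, 44/5)
  (14, 0)
  (47/13, 105/13)

5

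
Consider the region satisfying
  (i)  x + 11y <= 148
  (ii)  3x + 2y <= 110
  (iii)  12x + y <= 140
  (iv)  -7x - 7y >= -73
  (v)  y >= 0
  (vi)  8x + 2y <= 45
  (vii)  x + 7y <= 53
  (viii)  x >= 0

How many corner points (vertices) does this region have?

Intersecting each pair of boundary lines and keeping only the points that satisfy every inequality leaves:
  (169/42, 269/42)
  (10/3, 149/21)
  (45/8, 0)
  (0, 0)
  (0, 53/7)

5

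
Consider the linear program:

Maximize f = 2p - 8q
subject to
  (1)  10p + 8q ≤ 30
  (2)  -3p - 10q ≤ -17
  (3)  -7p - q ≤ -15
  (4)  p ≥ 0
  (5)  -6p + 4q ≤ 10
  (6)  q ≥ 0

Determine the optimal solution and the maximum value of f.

Vertices and f = 2p - 8q:
  (41/19, 20/19) → f = -78/19
  (45/23, 30/23) → f = -150/23
  (133/67, 74/67) → f = -326/67

p = 41/19, q = 20/19, maximum f = -78/19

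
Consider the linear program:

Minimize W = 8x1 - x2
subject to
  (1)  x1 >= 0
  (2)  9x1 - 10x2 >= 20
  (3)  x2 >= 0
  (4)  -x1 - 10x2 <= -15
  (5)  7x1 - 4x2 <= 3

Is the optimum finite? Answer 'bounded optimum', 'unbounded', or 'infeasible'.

infeasible

The boundaries x1 = 0 and -x1 - 10x2 = -15 meet at (0, 3/2), but that point violates 9x1 - 10x2 ≥ 20. Every candidate vertex is excluded by some other constraint, so the feasible region is empty.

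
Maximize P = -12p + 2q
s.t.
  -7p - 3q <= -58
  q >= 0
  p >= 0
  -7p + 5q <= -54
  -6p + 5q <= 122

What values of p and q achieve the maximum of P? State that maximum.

Corner points and P = -12p + 2q:
  (58/7, 0) → P = -696/7
  (113/14, 1/2) → P = -671/7
  (176, 1178/5) → P = -8204/5
The feasible region is unbounded (it extends along (5, 6), (1, 0)), but P strictly decreases along every unbounded feasible direction, so there is no improving ray and the maximum is attained at a vertex.

The binding constraints are -7p - 3q = -58 and -7p + 5q = -54.
Solving simultaneously gives p = 113/14, q = 1/2.

p = 113/14, q = 1/2, maximum P = -671/7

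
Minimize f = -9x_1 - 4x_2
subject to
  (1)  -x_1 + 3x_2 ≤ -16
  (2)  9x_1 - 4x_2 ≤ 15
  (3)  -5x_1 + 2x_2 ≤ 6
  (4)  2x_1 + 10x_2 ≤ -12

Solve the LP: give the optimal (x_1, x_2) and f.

x_1 = -19/23, x_2 = -129/23, minimum f = 687/23

Corner points and f = -9x_1 - 4x_2:
  (-19/23, -129/23) → f = 687/23
  (-50/13, -86/13) → f = 794/13
  (-27, -129/2) → f = 501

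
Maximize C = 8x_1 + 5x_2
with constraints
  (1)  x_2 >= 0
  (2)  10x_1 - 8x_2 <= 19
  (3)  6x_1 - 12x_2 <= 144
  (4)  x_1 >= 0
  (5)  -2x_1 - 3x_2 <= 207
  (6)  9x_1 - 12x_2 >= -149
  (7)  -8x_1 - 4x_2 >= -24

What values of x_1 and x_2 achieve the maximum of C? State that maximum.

Corner points and C = 8x_1 + 5x_2:
  (19/10, 0) → C = 76/5
  (0, 0) → C = 0
  (67/26, 11/13) → C = 323/13
  (0, 6) → C = 30

The optimum lies where x_1 = 0 and -8x_1 - 4x_2 = -24.
Solving simultaneously gives x_1 = 0, x_2 = 6.

x_1 = 0, x_2 = 6, maximum C = 30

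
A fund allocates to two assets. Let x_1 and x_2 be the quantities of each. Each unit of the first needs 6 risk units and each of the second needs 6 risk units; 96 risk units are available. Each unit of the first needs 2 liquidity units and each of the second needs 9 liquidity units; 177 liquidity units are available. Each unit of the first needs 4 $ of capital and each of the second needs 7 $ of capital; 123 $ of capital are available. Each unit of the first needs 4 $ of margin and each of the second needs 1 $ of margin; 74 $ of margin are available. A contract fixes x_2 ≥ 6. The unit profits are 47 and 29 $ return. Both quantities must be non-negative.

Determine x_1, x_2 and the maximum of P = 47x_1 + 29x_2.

x_1 = 10, x_2 = 6, maximum P = 644

Feasible corners and P = 47x_1 + 29x_2:
  (0, 16) → P = 464
  (0, 6) → P = 174
  (10, 6) → P = 644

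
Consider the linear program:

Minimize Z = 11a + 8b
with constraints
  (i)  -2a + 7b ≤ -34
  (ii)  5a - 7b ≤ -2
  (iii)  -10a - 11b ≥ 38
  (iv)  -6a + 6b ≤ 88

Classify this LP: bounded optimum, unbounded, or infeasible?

bounded optimum

Vertices and Z = 11a + 8b:
  (-12, -58/7) → Z = -1388/7
  (-82/3, -38/3) → Z = -402
  (-151/3, -107/3) → Z = -839
The feasible region has finitely many vertices and no improving ray; the minimum is -839 at (-151/3, -107/3).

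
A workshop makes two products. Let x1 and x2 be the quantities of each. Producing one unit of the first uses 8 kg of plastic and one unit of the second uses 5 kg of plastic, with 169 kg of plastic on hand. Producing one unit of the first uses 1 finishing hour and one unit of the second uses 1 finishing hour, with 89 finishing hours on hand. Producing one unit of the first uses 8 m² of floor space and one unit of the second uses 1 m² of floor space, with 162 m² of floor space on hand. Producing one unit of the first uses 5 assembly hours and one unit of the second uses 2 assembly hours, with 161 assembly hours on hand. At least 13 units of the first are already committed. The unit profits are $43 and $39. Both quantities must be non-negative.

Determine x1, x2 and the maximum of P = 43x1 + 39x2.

x1 = 13, x2 = 13, maximum P = 1066

Vertices and P = 43x1 + 39x2:
  (81/4, 0) → P = 3483/4
  (13, 0) → P = 559
  (641/32, 7/4) → P = 29747/32
  (13, 13) → P = 1066

The binding constraints are 8x1 + 5x2 = 169 and x1 = 13.
Solving simultaneously gives x1 = 13, x2 = 13.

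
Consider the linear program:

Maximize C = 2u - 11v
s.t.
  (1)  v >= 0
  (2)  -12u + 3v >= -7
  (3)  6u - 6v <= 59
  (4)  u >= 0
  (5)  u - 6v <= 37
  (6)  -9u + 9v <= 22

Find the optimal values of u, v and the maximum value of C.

u = 7/12, v = 0, maximum C = 7/6

Extreme points and C = 2u - 11v:
  (7/12, 0) → C = 7/6
  (0, 0) → C = 0
  (43/27, 109/27) → C = -371/9
  (0, 22/9) → C = -242/9

At the optimal vertex, v = 0 and -12u + 3v = -7.
Solving simultaneously gives u = 7/12, v = 0.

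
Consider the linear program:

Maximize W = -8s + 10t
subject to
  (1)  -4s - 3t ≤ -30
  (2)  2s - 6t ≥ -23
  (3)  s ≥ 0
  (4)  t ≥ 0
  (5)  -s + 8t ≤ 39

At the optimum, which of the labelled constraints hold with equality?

(1) and (2)

Corner points and W = -8s + 10t:
  (37/10, 76/15) → W = 316/15
  (15/2, 0) → W = -60
  (5, 11/2) → W = 15
The feasible region is unbounded (it extends along (8, 1), (1, 0)), but W strictly decreases along every unbounded feasible direction, so there is no improving ray and the maximum is attained at a vertex.

The maximum is at (37/10, 76/15). Substituting into each constraint, equality holds for (1) and (2); the remaining constraints have slack.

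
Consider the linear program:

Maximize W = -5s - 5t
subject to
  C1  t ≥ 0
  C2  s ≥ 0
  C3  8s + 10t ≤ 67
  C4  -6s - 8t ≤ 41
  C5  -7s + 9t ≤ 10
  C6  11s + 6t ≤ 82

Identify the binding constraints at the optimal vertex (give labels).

Vertices and W = -5s - 5t:
  (0, 0) → W = 0
  (82/11, 0) → W = -410/11
  (0, 10/9) → W = -50/9
  (503/142, 549/142) → W = -2630/71
  (209/31, 81/62) → W = -2495/62

The maximum is at (0, 0). Substituting into each constraint, equality holds for C1 and C2; the remaining constraints have slack.

C1 and C2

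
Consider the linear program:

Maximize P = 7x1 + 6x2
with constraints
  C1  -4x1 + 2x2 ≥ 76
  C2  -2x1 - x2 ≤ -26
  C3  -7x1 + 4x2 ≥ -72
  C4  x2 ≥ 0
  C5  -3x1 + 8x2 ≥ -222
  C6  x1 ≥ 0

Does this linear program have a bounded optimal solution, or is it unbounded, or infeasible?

From the feasible point (0, 38), moving in the direction (0, 1) keeps every constraint satisfied while P increases without bound.

unbounded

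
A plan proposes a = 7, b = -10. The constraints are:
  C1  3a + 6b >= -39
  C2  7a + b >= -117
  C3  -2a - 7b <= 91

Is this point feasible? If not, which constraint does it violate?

feasible

C1: -39 ≥ -39 ✓
C2: 39 ≥ -117 ✓
C3: 56 ≤ 91 ✓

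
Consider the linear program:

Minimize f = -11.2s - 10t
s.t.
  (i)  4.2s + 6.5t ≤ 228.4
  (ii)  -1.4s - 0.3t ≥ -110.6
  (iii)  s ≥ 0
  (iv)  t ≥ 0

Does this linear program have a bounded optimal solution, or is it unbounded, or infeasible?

bounded optimum

Vertices and f = -11.2s - 10t:
  (0, 2284/65) → f = -4568/13
  (1142/21, 0) → f = -9136/15
  (0, 0) → f = 0
The feasible region has finitely many vertices and no improving ray; the minimum is -9136/15 at (1142/21, 0).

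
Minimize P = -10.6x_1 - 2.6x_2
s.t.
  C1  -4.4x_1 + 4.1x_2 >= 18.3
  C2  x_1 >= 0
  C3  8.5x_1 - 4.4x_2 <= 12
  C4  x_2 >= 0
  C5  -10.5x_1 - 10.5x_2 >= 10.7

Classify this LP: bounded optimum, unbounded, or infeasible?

The boundaries -4.4x_1 + 4.1x_2 = 18.3 and x_1 = 0 meet at (0, 183/41), but that point violates -10.5x_1 - 10.5x_2 ≥ 10.7. Every candidate vertex is excluded by some other constraint, so the feasible region is empty.

infeasible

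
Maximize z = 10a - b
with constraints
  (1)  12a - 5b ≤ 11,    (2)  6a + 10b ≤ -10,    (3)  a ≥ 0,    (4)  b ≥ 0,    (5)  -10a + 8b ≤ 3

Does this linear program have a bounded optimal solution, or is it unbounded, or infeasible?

The boundaries 12a - 5b = 11 and 6a + 10b = -10 meet at (2/5, -31/25), but that point violates b ≥ 0. Every candidate vertex is excluded by some other constraint, so the feasible region is empty.

infeasible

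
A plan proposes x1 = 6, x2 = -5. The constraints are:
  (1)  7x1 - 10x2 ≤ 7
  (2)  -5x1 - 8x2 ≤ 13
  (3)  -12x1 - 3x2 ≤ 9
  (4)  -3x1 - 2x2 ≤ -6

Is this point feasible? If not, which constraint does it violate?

not feasible — violates (1)

Constraint (1): 7x1 - 10x2 = 92, which is not ≤ 7. All other constraints are satisfied.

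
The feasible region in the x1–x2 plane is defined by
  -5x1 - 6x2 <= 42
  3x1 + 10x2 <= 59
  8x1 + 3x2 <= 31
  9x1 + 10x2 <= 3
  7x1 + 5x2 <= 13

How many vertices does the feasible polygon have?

Pairwise boundary intersections that survive every other constraint:
  (-387/16, 421/32)
  (104/11, -491/33)
  (-28/3, 87/10)
  (116/19, -113/19)
  (23/5, -96/25)

5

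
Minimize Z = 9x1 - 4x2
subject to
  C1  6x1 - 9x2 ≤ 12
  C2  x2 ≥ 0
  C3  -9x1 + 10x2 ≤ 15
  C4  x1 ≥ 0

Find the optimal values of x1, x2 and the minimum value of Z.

x1 = 0, x2 = 3/2, minimum Z = -6

Corner points and Z = 9x1 - 4x2:
  (2, 0) → Z = 18
  (0, 0) → Z = 0
  (0, 3/2) → Z = -6
The feasible region is unbounded (it extends along (10, 9), (3, 2)), but Z strictly increases along every unbounded feasible direction, so there is no improving ray and the minimum is attained at a vertex.

The binding constraints are -9x1 + 10x2 = 15 and x1 = 0.
Solving simultaneously gives x1 = 0, x2 = 3/2.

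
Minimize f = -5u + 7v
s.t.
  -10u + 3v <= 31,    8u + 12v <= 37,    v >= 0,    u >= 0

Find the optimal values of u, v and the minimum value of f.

u = 37/8, v = 0, minimum f = -185/8

Corner points and f = -5u + 7v:
  (37/8, 0) → f = -185/8
  (0, 37/12) → f = 259/12
  (0, 0) → f = 0

The binding constraints are 8u + 12v = 37 and v = 0.
Solving simultaneously gives u = 37/8, v = 0.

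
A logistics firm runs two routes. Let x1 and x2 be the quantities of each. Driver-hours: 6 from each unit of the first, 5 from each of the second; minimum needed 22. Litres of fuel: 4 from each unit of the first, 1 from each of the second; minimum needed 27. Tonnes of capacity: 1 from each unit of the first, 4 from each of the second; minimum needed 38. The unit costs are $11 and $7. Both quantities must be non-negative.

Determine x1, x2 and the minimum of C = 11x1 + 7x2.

Extreme points and C = 11x1 + 7x2:
  (0, 27) → C = 189
  (38, 0) → C = 418
  (14/3, 25/3) → C = 329/3
The feasible region is unbounded (it extends along (0, 1), (1, 0)), but C strictly increases along every unbounded feasible direction, so there is no improving ray and the minimum is attained at a vertex.

x1 = 14/3, x2 = 25/3, minimum C = 329/3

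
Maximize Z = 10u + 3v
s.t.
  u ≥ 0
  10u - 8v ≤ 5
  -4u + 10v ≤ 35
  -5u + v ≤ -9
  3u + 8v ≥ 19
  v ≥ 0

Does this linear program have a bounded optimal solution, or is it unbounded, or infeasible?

Corner points and Z = 10u + 3v:
  (165/34, 185/34) → Z = 2205/34
  (67/30, 13/6) → Z = 173/6
  (125/46, 211/46) → Z = 1883/46
The feasible region has finitely many vertices and no improving ray; the maximum is 2205/34 at (165/34, 185/34).

bounded optimum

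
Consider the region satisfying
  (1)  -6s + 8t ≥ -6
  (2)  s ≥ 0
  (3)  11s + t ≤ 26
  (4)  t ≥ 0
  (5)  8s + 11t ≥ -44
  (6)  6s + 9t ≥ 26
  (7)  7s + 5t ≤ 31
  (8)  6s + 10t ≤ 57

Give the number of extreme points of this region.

Intersecting each pair of boundary lines and keeping only the points that satisfy every inequality leaves:
  (0, 26/9)
  (0, 57/10)
  (208/93, 130/93)
  (33/16, 53/16)
  (5/8, 213/40)

5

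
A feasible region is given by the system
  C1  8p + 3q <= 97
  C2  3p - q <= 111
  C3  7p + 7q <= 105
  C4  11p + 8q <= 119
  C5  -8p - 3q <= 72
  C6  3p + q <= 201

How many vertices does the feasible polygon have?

The feasible vertices (each the meet of two boundaries and inside every other half-plane) are:
  (430/17, -597/17)
  (419/31, -115/31)
  (261/17, -1104/17)
  (-1/3, 46/3)
  (-117/5, 192/5)

5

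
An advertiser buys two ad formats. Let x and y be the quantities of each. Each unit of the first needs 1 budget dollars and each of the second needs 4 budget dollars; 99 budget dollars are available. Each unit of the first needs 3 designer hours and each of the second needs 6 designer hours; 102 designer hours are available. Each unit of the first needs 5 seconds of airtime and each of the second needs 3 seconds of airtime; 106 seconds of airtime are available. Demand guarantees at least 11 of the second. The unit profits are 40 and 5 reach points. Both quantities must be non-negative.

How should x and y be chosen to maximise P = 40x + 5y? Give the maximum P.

Vertices and P = 40x + 5y:
  (0, 17) → P = 85
  (0, 11) → P = 55
  (12, 11) → P = 535

x = 12, y = 11, maximum P = 535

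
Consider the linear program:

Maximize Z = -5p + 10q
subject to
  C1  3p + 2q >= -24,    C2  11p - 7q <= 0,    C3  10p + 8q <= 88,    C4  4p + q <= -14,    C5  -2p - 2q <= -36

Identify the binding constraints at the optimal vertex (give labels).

C1 and C3

Extreme points and Z = -5p + 10q:
  (-92, 126) → Z = 1720
  (-60, 78) → Z = 1080
  (-28, 46) → Z = 600

The maximum is at (-92, 126). Substituting into each constraint, equality holds for C1 and C3; the remaining constraints have slack.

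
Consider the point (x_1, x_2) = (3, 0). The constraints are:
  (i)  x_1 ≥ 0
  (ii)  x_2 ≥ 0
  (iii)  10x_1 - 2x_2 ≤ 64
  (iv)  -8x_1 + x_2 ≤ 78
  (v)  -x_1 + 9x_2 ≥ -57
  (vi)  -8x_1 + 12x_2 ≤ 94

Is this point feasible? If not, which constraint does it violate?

(i): 3 ≥ 0 ✓
(ii): 0 ≥ 0 ✓
(iii): 30 ≤ 64 ✓
(iv): -24 ≤ 78 ✓
(v): -3 ≥ -57 ✓
(vi): -24 ≤ 94 ✓

feasible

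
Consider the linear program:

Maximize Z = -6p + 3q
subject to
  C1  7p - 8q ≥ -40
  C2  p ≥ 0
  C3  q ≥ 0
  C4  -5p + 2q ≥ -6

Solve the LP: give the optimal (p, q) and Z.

p = 0, q = 5, maximum Z = 15

Vertices and Z = -6p + 3q:
  (0, 5) → Z = 15
  (64/13, 121/13) → Z = -21/13
  (0, 0) → Z = 0
  (6/5, 0) → Z = -36/5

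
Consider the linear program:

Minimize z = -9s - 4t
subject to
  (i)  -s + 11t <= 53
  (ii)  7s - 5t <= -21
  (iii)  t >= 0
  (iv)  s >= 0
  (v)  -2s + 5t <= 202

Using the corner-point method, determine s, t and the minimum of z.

The optimum lies where -s + 11t = 53 and 7s - 5t = -21.
Solving simultaneously gives s = 17/36, t = 175/36.

s = 17/36, t = 175/36, minimum z = -853/36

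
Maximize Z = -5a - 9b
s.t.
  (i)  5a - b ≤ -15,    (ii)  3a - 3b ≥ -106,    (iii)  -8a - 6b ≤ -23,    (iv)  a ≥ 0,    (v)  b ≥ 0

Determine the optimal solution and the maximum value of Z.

Extreme points and Z = -5a - 9b:
  (61/12, 485/12) → Z = -2335/6
  (0, 15) → Z = -135
  (0, 106/3) → Z = -318

At the optimal vertex, 5a - b = -15 and a = 0.
Solving simultaneously gives a = 0, b = 15.

a = 0, b = 15, maximum Z = -135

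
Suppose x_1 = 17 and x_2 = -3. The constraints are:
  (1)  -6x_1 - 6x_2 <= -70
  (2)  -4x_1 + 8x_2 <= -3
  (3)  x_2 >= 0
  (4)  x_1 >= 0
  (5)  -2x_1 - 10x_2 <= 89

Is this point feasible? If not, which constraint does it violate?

not feasible — violates (3)

Constraint (3): x_2 = -3, which is not ≥ 0. All other constraints are satisfied.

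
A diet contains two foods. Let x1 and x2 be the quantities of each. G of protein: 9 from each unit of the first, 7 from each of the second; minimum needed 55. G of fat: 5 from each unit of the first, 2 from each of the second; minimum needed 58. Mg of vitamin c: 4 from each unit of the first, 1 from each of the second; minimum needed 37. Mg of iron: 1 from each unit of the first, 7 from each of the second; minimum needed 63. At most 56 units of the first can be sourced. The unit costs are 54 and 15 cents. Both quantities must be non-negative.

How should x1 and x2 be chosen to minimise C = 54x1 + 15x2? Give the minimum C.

Extreme points and C = 54x1 + 15x2:
  (0, 37) → C = 555
  (16/3, 47/3) → C = 523
  (280/33, 257/33) → C = 575
  (56, 1) → C = 3039
The feasible region is unbounded (it extends along (0, 1)), but C strictly increases along every unbounded feasible direction, so there is no improving ray and the minimum is attained at a vertex.

The optimum lies where 5x1 + 2x2 = 58 and 4x1 + x2 = 37.
Solving simultaneously gives x1 = 16/3, x2 = 47/3.

x1 = 16/3, x2 = 47/3, minimum C = 523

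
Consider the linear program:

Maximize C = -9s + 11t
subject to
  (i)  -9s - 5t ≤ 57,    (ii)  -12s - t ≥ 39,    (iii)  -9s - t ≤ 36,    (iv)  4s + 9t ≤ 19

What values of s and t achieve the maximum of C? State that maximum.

s = -49/11, t = 45/11, maximum C = 936/11

Feasible corners and C = -9s + 11t:
  (-46/17, -111/17) → C = -807/17
  (-41/12, -21/4) → C = -27
  (-185/52, 48/13) → C = 3777/52
  (-49/11, 45/11) → C = 936/11

The binding constraints are -9s - t = 36 and 4s + 9t = 19.
Solving simultaneously gives s = -49/11, t = 45/11.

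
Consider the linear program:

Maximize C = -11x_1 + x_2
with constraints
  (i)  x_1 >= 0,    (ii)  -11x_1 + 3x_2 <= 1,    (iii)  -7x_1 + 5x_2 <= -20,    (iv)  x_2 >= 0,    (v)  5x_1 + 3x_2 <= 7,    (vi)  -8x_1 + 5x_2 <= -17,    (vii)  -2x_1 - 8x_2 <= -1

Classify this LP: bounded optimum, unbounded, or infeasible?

The boundaries -7x_1 + 5x_2 = -20 and x_2 = 0 meet at (20/7, 0), but that point violates 5x_1 + 3x_2 ≤ 7. Every candidate vertex is excluded by some other constraint, so the feasible region is empty.

infeasible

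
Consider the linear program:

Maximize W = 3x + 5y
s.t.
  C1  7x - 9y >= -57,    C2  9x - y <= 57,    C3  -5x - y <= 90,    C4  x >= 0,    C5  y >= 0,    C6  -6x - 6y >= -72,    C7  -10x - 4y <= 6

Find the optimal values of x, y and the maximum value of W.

Feasible corners and W = 3x + 5y:
  (0, 19/3) → W = 95/3
  (51/16, 141/16) → W = 429/8
  (19/3, 0) → W = 19
  (69/10, 51/10) → W = 231/5
  (0, 0) → W = 0

At the optimal vertex, 7x - 9y = -57 and -6x - 6y = -72.
Solving simultaneously gives x = 51/16, y = 141/16.

x = 51/16, y = 141/16, maximum W = 429/8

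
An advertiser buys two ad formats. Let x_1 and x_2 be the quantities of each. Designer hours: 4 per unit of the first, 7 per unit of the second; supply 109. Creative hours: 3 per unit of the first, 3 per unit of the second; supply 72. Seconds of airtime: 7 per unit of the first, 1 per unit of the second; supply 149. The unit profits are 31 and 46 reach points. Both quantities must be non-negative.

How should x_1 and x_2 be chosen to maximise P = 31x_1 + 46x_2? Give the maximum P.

Corner points and P = 31x_1 + 46x_2:
  (0, 0) → P = 0
  (0, 109/7) → P = 5014/7
  (149/7, 0) → P = 4619/7
  (59/3, 13/3) → P = 809
  (125/6, 19/6) → P = 1583/2

x_1 = 59/3, x_2 = 13/3, maximum P = 809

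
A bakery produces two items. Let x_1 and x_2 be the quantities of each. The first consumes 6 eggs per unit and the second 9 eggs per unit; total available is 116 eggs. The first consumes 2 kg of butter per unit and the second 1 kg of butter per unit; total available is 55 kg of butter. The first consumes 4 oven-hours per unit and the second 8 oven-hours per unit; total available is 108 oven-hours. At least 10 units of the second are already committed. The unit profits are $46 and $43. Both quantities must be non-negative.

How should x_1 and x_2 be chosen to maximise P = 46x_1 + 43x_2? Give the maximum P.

Feasible corners and P = 46x_1 + 43x_2:
  (0, 116/9) → P = 4988/9
  (0, 10) → P = 430
  (13/3, 10) → P = 1888/3

x_1 = 13/3, x_2 = 10, maximum P = 1888/3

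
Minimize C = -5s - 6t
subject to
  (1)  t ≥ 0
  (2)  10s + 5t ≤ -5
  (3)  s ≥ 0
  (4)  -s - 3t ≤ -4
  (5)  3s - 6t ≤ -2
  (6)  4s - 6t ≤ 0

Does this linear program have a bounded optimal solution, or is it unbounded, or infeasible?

infeasible

The boundaries 10s + 5t = -5 and -s - 3t = -4 meet at (-7/5, 9/5), but that point violates s ≥ 0. Every candidate vertex is excluded by some other constraint, so the feasible region is empty.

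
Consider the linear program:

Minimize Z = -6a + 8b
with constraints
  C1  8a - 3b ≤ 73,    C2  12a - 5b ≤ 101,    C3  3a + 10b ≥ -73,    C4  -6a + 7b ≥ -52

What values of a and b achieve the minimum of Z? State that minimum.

a = 1/9, b = -22/3, minimum Z = -178/3

Corner points and Z = -6a + 8b:
  (31/2, 17) → Z = 43
  (149/18, -1/3) → Z = -157/3
  (1/9, -22/3) → Z = -178/3
The feasible region is unbounded (it extends along (3, 8), (-10, 3)), but Z strictly increases along every unbounded feasible direction, so there is no improving ray and the minimum is attained at a vertex.

At the optimal vertex, 3a + 10b = -73 and -6a + 7b = -52.
Solving simultaneously gives a = 1/9, b = -22/3.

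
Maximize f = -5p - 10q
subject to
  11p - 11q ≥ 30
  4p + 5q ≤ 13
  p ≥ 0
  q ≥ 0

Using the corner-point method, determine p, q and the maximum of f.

Vertices and f = -5p - 10q:
  (293/99, 23/99) → f = -565/33
  (30/11, 0) → f = -150/11
  (13/4, 0) → f = -65/4

At the optimal vertex, 11p - 11q = 30 and q = 0.
Solving simultaneously gives p = 30/11, q = 0.

p = 30/11, q = 0, maximum f = -150/11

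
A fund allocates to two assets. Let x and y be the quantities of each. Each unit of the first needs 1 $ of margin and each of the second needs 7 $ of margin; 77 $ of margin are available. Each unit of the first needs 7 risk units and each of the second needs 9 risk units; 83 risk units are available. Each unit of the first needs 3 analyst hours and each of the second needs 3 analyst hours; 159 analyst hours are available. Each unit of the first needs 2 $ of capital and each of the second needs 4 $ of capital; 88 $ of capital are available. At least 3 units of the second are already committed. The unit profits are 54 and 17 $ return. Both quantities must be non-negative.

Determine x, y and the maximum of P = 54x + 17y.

x = 8, y = 3, maximum P = 483

Feasible corners and P = 54x + 17y:
  (0, 83/9) → P = 1411/9
  (0, 3) → P = 51
  (8, 3) → P = 483

At the optimal vertex, 7x + 9y = 83 and y = 3.
Solving simultaneously gives x = 8, y = 3.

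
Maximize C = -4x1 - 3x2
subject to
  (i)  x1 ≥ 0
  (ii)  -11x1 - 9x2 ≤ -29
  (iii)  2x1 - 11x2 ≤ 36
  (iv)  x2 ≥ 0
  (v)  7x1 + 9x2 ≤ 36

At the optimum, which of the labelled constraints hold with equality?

Vertices and C = -4x1 - 3x2:
  (0, 29/9) → C = -29/3
  (0, 4) → C = -12
  (29/11, 0) → C = -116/11
  (36/7, 0) → C = -144/7

The maximum is at (0, 29/9). Substituting into each constraint, equality holds for (i) and (ii); the remaining constraints have slack.

(i) and (ii)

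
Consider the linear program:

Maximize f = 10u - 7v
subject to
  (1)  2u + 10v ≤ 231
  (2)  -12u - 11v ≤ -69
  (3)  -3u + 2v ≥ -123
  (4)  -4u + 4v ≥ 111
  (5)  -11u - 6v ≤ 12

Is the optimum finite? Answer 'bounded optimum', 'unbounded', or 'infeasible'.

bounded optimum

Feasible corners and f = 10u - 7v:
  (-31/8, 191/8) → f = -1647/8
  (-753/49, 2565/98) → f = -33015/98
  (-945/92, 402/23) → f = -10353/46
  (-78/7, 129/7) → f = -1683/7
The feasible region has finitely many vertices and no improving ray; the maximum is -1647/8 at (-31/8, 191/8).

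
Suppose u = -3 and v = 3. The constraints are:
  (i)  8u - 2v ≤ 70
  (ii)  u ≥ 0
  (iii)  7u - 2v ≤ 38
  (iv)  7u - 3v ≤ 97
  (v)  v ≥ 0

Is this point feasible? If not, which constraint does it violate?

not feasible — violates (ii)

Constraint (ii): u = -3, which is not ≥ 0. All other constraints are satisfied.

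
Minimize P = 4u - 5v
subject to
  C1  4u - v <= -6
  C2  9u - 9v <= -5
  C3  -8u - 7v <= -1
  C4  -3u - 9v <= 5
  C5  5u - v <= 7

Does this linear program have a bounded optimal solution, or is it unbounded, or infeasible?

unbounded

From the feasible point (-41/36, 13/9), moving in the direction (-7, 8) keeps every constraint satisfied while P decreases without bound.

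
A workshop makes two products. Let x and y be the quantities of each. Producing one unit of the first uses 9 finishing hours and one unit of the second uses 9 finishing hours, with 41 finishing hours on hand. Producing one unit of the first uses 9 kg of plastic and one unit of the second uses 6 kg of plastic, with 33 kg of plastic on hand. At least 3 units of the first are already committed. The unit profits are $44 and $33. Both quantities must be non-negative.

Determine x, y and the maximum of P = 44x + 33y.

Feasible corners and P = 44x + 33y:
  (11/3, 0) → P = 484/3
  (3, 0) → P = 132
  (3, 1) → P = 165

At the optimal vertex, 9x + 6y = 33 and x = 3.
Solving simultaneously gives x = 3, y = 1.

x = 3, y = 1, maximum P = 165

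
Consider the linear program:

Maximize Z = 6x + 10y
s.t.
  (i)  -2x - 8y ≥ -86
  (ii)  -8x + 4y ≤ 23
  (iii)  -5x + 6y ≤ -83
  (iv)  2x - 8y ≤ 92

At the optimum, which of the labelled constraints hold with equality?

(i) and (iv)

Feasible corners and Z = 6x + 10y:
  (295/13, 66/13) → Z = 2430/13
  (89/2, -3/8) → Z = 1053/4
  (4, -21/2) → Z = -81

The maximum is at (89/2, -3/8). Substituting into each constraint, equality holds for (i) and (iv); the remaining constraints have slack.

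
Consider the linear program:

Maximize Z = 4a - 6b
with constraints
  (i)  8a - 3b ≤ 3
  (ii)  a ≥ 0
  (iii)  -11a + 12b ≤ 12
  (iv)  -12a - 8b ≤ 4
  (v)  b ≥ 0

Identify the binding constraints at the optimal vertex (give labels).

(i) and (v)

Feasible corners and Z = 4a - 6b:
  (8/7, 43/21) → Z = -54/7
  (3/8, 0) → Z = 3/2
  (0, 1) → Z = -6
  (0, 0) → Z = 0

The maximum is at (3/8, 0). Substituting into each constraint, equality holds for (i) and (v); the remaining constraints have slack.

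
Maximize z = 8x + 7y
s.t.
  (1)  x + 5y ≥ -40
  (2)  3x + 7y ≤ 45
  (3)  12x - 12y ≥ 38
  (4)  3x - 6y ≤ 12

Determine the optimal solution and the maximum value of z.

x = 118/13, y = 33/13, maximum z = 1175/13

Extreme points and z = 8x + 7y:
  (403/60, 71/20) → z = 943/12
  (118/13, 33/13) → z = 1175/13
  (7/3, -5/6) → z = 77/6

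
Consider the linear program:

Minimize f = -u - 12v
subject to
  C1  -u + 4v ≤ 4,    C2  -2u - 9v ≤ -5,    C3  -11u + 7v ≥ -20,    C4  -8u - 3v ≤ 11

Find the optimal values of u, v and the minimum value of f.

Corner points and f = -u - 12v:
  (-16/17, 13/17) → f = -140/17
  (108/37, 64/37) → f = -876/37
  (215/113, 15/113) → f = -395/113

u = 108/37, v = 64/37, minimum f = -876/37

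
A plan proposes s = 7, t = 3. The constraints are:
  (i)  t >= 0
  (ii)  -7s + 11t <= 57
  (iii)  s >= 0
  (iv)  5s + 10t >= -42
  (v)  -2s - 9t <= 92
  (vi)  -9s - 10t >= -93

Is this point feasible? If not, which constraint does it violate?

(i): 3 ≥ 0 ✓
(ii): -16 ≤ 57 ✓
(iii): 7 ≥ 0 ✓
(iv): 65 ≥ -42 ✓
(v): -41 ≤ 92 ✓
(vi): -93 ≥ -93 ✓

feasible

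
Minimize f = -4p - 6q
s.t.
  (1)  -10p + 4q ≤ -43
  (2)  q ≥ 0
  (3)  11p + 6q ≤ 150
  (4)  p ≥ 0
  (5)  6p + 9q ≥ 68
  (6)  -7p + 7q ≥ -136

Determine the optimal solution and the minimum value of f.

p = 33/4, q = 79/8, minimum f = -369/4

Vertices and f = -4p - 6q:
  (33/4, 79/8) → f = -369/4
  (659/114, 211/57) → f = -136/3
  (150/11, 0) → f = -600/11
  (34/3, 0) → f = -136/3

The binding constraints are -10p + 4q = -43 and 11p + 6q = 150.
Solving simultaneously gives p = 33/4, q = 79/8.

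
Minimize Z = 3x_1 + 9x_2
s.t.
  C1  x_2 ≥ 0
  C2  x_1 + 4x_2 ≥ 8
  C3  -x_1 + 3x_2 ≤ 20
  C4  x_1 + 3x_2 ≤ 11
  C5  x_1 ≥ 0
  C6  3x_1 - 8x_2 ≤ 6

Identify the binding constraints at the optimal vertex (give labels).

Corner points and Z = 3x_1 + 9x_2:
  (0, 2) → Z = 18
  (22/5, 9/10) → Z = 213/10
  (0, 11/3) → Z = 33
  (106/17, 27/17) → Z = 33

The minimum is at (0, 2). Substituting into each constraint, equality holds for C2 and C5; the remaining constraints have slack.

C2 and C5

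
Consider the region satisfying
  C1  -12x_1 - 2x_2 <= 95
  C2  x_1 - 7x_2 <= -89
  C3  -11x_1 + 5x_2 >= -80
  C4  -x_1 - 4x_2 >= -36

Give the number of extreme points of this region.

3

Of the 6 pairwise boundary intersections, those satisfying every inequality are:
  (-843/86, 973/86)
  (-226/23, 527/46)
  (-104/11, 125/11)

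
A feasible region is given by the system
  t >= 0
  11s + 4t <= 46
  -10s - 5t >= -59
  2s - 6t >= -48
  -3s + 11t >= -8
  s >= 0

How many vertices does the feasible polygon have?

Intersecting each pair of boundary lines and keeping only the points that satisfy every inequality leaves:
  (8/3, 0)
  (0, 0)
  (42/37, 310/37)
  (538/133, 50/133)
  (0, 8)

5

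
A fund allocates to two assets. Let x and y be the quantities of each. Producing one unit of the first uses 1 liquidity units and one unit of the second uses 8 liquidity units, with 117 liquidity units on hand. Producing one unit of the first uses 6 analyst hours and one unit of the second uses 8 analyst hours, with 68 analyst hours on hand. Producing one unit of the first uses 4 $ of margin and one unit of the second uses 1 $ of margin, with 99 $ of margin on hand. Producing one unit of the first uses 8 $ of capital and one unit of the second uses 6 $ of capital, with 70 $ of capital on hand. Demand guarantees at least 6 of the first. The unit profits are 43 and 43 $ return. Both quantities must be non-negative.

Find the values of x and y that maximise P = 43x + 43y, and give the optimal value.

x = 6, y = 11/3, maximum P = 1247/3

Extreme points and P = 43x + 43y:
  (35/4, 0) → P = 1505/4
  (6, 0) → P = 258
  (6, 11/3) → P = 1247/3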